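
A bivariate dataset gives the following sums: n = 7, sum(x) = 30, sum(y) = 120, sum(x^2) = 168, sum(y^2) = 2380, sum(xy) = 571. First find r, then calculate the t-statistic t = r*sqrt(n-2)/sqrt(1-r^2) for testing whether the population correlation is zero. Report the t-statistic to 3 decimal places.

Numerator: nΣxy − (Σx)(Σy) = 7·571 − (30)(120) = 397
Denominator: √[(nΣx²−(Σx)²)(nΣy²−(Σy)²)]
  nΣx²−(Σx)² = 7·168 − 900 = 276;  nΣy²−(Σy)² = 7·2380 − 14400 = 2260
  √(276·2260) = √623760 = 789.7848
r = 397 / 789.7848 = 0.5027
t = r·√(n−2)/√(1−r²) = 0.5027·√5 / √(1−0.252707) = 1.124071 / 0.864461 = 1.300

1.300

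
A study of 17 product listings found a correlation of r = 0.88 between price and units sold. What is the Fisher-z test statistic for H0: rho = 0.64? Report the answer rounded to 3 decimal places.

2.311

z_r = atanh(0.88) = 1.375768,  z_0 = atanh(0.64) = 0.758174
SE = 1/√(n−3) = 1/√14 = 0.267261
z = (z_r − z_0)/SE = (1.375768 − 0.758174) / 0.267261 = 0.617594 / 0.267261 = 2.311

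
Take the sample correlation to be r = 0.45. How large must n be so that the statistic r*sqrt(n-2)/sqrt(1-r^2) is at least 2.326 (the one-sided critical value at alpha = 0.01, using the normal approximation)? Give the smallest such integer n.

24

Need r·√(n−2)/√(1−r²) ≥ 2.326
√(n−2) ≥ 2.326·√(1−0.2025) / 0.45 = 2.326·0.893029 / 0.45 = 4.6160
n−2 ≥ 21.3075  ⇒  n ≥ 23.3075
Smallest integer n = 24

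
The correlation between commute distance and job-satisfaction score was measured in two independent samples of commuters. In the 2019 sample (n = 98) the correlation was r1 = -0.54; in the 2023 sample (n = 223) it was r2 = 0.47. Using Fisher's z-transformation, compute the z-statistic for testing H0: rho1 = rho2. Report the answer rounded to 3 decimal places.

-9.076

z1 = atanh(-0.54) = -0.604156,  z2 = atanh(0.47) = 0.510070
SE = √(1/(n1−3) + 1/(n2−3)) = √(1/95 + 1/220) = √(0.0105263 + 0.0045455) = √0.0150718 = 0.122767
z = (z1 − z2)/SE = (-0.604156 − 0.510070) / 0.122767 = -1.114226 / 0.122767 = -9.076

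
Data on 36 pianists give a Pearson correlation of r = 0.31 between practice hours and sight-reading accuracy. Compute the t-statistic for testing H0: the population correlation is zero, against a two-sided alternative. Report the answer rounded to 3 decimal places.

1.901

1 − r² = 1 − 0.0961 = 0.9039;  √(1−r²) = 0.950737
√(n−2) = √34 = 5.830952
t = r·√(n−2)/√(1−r²) = 0.31 · 5.830952 / 0.950737 = 1.901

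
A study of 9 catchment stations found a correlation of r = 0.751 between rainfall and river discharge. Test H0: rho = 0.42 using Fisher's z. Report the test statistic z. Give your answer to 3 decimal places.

Fisher z: atanh(0.751) = 0.975245, atanh(0.42) = 0.447692
z = (z_r − z_0)·√(n−3) = (0.975245 − 0.447692)·√6 = 0.527553 · 2.449490 = 1.292

1.292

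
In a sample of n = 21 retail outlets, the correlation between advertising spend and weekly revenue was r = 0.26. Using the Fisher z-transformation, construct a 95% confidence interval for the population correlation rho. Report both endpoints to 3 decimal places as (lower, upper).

(-0.193, 0.622)

Fisher z: z_r = atanh(r) = ½·ln((1+0.26)/(1−0.26)) = 0.266108
SE(z) = 1/√(n−3) = 1/√18 = 0.235702
95% ⇒ z* = 1.960; margin = 1.960·0.235702 = 0.461976
CI on z-scale: (-0.195868, 0.728084)
Back-transform: tanh(-0.195868) = -0.193401, tanh(0.728084) = 0.621892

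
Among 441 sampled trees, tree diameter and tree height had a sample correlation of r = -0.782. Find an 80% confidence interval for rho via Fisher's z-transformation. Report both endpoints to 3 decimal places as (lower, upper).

z_r = atanh(-0.782) = -1.050498;  SE = 1/√(n−3) = 1/√438 = 0.047782
z-limits: -1.050498 ± 1.282·0.047782 = -1.050498 ± 0.061257 = [-1.111755, -0.989241]
ρ-limits: (tanh -1.111755, tanh -0.989241) = (-0.805, -0.757)

(-0.805, -0.757)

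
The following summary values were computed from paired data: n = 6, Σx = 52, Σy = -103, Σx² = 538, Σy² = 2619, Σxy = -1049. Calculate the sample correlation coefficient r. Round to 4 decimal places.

-0.5735

S_xy = nΣxy − ΣxΣy = 6·(-1049) − 52·(-103) = -6294 − (-5356) = -938
S_xx = nΣx² − (Σx)² = 6·538 − 52² = 3228 − 2704 = 524
S_yy = nΣy² − (Σy)² = 6·2619 − (-103)² = 15714 − 10609 = 5105
r = S_xy / √(S_xx·S_yy) = -938 / √(524·5105) = -938 / √2675020 = -938 / 1635.5488 = -0.5735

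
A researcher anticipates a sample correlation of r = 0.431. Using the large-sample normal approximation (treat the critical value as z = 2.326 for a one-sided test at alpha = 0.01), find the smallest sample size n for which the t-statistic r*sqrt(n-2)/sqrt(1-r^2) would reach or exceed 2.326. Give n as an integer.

r√(n−2)/√(1−r²) ≥ 2.326  ⇔  n−2 ≥ (2.326)²·(1−r²)/r²
(1−r²)/r² = (1−0.185761)/0.185761 = 4.3833
n ≥ 2 + 5.410276·4.3833 = 2 + 23.7149 = 25.7149
⌈25.7149⌉ = 26

26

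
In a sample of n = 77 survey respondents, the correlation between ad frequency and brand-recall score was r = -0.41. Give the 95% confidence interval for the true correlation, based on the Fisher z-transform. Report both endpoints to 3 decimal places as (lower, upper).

(-0.581, -0.205)

z_r = atanh(-0.41) = -0.435611;  SE = 1/√(n−3) = 1/√74 = 0.116248
z-limits: -0.435611 ± 1.960·0.116248 = -0.435611 ± 0.227846 = [-0.663457, -0.207765]
ρ-limits: (tanh -0.663457, tanh -0.207765) = (-0.581, -0.205)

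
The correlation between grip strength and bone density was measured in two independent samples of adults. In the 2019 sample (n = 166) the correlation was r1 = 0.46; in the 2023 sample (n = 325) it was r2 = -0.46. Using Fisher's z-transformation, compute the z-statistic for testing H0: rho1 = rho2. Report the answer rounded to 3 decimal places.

z1 = atanh(0.46) = 0.497311,  z2 = atanh(-0.46) = -0.497311
SE = √(1/(n1−3) + 1/(n2−3)) = √(1/163 + 1/322) = √(0.0061350 + 0.0031056) = √0.0092406 = 0.096128
z = (z1 − z2)/SE = (0.497311 − (-0.497311)) / 0.096128 = 0.994622 / 0.096128 = 10.347

10.347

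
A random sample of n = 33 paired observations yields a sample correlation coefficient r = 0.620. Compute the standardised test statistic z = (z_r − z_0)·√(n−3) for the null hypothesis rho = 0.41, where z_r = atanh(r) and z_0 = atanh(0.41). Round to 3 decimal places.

1.585

z_r = atanh(0.620) = 0.725005,  z_0 = atanh(0.41) = 0.435611
SE = 1/√(n−3) = 1/√30 = 0.182574
z = (z_r − z_0)/SE = (0.725005 − 0.435611) / 0.182574 = 0.289394 / 0.182574 = 1.585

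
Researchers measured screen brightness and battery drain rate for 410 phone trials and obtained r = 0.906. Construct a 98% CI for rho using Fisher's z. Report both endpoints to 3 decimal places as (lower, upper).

(0.883, 0.925)

z_r = atanh(0.906) = 1.504734;  SE = 1/√(n−3) = 1/√407 = 0.049568
z-limits: 1.504734 ± 2.326·0.049568 = 1.504734 ± 0.115295 = [1.389439, 1.620029]
ρ-limits: (tanh 1.389439, tanh 1.620029) = (0.883, 0.925)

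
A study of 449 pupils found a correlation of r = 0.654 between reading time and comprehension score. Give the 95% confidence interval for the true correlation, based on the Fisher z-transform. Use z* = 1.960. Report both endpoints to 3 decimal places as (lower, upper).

(0.598, 0.704)

z_r = atanh(0.654) = 0.782257;  SE = 1/√(n−3) = 1/√446 = 0.047351
z-limits: 0.782257 ± 1.960·0.047351 = 0.782257 ± 0.092808 = [0.689449, 0.875065]
ρ-limits: (tanh 0.689449, tanh 0.875065) = (0.598, 0.704)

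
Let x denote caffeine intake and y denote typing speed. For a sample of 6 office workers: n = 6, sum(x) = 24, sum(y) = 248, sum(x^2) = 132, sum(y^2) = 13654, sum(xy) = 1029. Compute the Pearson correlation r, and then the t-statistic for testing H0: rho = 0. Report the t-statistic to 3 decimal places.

0.213

Numerator: nΣxy − (Σx)(Σy) = 6·1029 − (24)(248) = 222
Denominator: √[(nΣx²−(Σx)²)(nΣy²−(Σy)²)]
  nΣx²−(Σx)² = 6·132 − 576 = 216;  nΣy²−(Σy)² = 6·13654 − 61504 = 20420
  √(216·20420) = √4410720 = 2100.1714
r = 222 / 2100.1714 = 0.1057
t = r·√(n−2)/√(1−r²) = 0.1057·√4 / √(1−0.011172) = 0.211400 / 0.994398 = 0.213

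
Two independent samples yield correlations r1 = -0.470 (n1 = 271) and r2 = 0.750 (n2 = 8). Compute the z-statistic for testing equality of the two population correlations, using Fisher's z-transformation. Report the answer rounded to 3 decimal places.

z1 = atanh(-0.470) = -0.510070,  z2 = atanh(0.750) = 0.972955
SE = √(1/(n1−3) + 1/(n2−3)) = √(1/268 + 1/5) = √(0.0037313 + 0.2000000) = √0.2037313 = 0.451366
z = (z1 − z2)/SE = (-0.510070 − 0.972955) / 0.451366 = -1.483025 / 0.451366 = -3.286

-3.286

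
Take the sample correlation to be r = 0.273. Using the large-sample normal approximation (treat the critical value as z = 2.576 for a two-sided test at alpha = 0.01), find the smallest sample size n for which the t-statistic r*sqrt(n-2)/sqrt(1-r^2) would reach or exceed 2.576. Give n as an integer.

85

Need r·√(n−2)/√(1−r²) ≥ 2.576
√(n−2) ≥ 2.576·√(1−0.074529) / 0.273 = 2.576·0.962014 / 0.273 = 9.0775
n−2 ≥ 82.4010  ⇒  n ≥ 84.4010
Smallest integer n = 85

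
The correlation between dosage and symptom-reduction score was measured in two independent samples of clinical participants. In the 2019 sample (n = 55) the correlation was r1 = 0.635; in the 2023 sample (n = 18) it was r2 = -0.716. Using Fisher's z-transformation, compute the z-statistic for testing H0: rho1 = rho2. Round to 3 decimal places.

Fisher z-transforms: z1 = atanh(0.635) = 0.749750, z2 = atanh(-0.716) = -0.899389; difference d = 1.649139
Var(d) = 1/52 + 1/15 = 0.0192308 + 0.0666667 = 0.0858975
z = d/√Var(d) = 1.649139 / √0.0858975 = 1.649139 / 0.293083 = 5.627

5.627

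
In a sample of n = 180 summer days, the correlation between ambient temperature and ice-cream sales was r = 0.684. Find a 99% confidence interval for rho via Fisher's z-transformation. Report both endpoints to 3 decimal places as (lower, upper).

Fisher z: z_r = atanh(r) = ½·ln((1+0.684)/(1−0.684)) = 0.836592
SE(z) = 1/√(n−3) = 1/√177 = 0.075165
99% ⇒ z* = 2.576; margin = 2.576·0.075165 = 0.193625
CI on z-scale: (0.642967, 1.030217)
Back-transform: tanh(0.642967) = 0.566916, tanh(1.030217) = 0.773995

(0.567, 0.774)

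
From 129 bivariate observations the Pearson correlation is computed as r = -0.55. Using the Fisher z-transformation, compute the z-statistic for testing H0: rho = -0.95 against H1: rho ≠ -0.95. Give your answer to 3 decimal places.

Fisher z: atanh(-0.55) = -0.618381, atanh(-0.95) = -1.831781
z = (z_r − z_0)·√(n−3) = (-0.618381 − (-1.831781))·√126 = 1.213400 · 11.224972 = 13.620

13.620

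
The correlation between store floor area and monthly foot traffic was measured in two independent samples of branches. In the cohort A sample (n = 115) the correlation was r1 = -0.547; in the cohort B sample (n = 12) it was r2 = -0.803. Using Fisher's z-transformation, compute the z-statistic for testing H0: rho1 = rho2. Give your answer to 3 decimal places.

z1 = atanh(-0.547) = -0.614090,  z2 = atanh(-0.803) = -1.107002
SE = √(1/(n1−3) + 1/(n2−3)) = √(1/112 + 1/9) = √(0.0089286 + 0.1111111) = √0.1200397 = 0.346467
z = (z1 − z2)/SE = (-0.614090 − (-1.107002)) / 0.346467 = 0.492912 / 0.346467 = 1.423

1.423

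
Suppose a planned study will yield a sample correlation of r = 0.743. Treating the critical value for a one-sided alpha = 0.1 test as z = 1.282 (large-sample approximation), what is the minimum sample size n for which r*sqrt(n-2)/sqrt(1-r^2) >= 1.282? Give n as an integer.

4

r√(n−2)/√(1−r²) ≥ 1.282  ⇔  n−2 ≥ (1.282)²·(1−r²)/r²
(1−r²)/r² = (1−0.552049)/0.552049 = 0.8114
n ≥ 2 + 1.643524·0.8114 = 2 + 1.3336 = 3.3336
⌈3.3336⌉ = 4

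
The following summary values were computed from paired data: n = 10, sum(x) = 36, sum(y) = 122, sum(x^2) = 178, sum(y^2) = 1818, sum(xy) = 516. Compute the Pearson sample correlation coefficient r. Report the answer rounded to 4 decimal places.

0.6081

S_xy = nΣxy − ΣxΣy = 10·516 − 36·122 = 5160 − 4392 = 768
S_xx = nΣx² − (Σx)² = 10·178 − 36² = 1780 − 1296 = 484
S_yy = nΣy² − (Σy)² = 10·1818 − 122² = 18180 − 14884 = 3296
r = S_xy / √(S_xx·S_yy) = 768 / √(484·3296) = 768 / √1595264 = 768 / 1263.0376 = 0.6081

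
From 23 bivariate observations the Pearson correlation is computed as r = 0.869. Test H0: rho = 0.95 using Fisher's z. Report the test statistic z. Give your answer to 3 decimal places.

-2.249

Fisher z: atanh(0.869) = 1.328981, atanh(0.95) = 1.831781
z = (z_r − z_0)·√(n−3) = (1.328981 − 1.831781)·√20 = -0.502800 · 4.472136 = -2.249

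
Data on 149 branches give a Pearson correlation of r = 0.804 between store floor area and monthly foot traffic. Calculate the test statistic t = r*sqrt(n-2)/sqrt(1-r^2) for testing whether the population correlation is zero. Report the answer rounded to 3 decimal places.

16.393

1 − r² = 1 − 0.646416 = 0.353584;  √(1−r²) = 0.594629
√(n−2) = √147 = 12.124356
t = r·√(n−2)/√(1−r²) = 0.804 · 12.124356 / 0.594629 = 16.393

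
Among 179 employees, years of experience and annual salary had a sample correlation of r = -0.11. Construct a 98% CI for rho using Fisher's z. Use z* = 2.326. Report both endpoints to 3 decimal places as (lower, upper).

(-0.278, 0.065)

z_r = atanh(-0.11) = -0.110447;  SE = 1/√(n−3) = 1/√176 = 0.075378
z-limits: -0.110447 ± 2.326·0.075378 = -0.110447 ± 0.175329 = [-0.285776, 0.064882]
ρ-limits: (tanh -0.285776, tanh 0.064882) = (-0.278, 0.065)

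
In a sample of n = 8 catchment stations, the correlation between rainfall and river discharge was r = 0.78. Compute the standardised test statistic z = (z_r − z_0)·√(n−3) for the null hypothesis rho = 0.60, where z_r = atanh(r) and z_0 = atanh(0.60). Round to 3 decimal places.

z_r = atanh(0.78) = 1.045371,  z_0 = atanh(0.60) = 0.693147
SE = 1/√(n−3) = 1/√5 = 0.447214
z = (z_r − z_0)/SE = (1.045371 − 0.693147) / 0.447214 = 0.352224 / 0.447214 = 0.788

0.788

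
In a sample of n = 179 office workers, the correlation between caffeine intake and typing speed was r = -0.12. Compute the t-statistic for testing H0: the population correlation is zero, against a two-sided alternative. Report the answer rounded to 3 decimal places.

-1.608

t = r·√(n−2) / √(1−r²) with r = -0.12, n = 179
  = -0.12·√177 / √(1 − 0.0144)
  = -0.12·13.304135 / 0.992774
  = -1.596496 / 0.992774 = -1.608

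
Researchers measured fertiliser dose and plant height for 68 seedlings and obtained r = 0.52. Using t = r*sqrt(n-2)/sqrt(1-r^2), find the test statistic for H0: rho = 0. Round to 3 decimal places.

4.946

t = r·√(n−2) / √(1−r²) with r = 0.52, n = 68
  = 0.52·√66 / √(1 − 0.2704)
  = 0.52·8.124038 / 0.854166
  = 4.224500 / 0.854166 = 4.946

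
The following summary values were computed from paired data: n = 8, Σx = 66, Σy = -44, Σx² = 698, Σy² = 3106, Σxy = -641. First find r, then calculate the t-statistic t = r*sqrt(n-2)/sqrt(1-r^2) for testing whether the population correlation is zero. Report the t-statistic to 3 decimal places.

Numerator: nΣxy − (Σx)(Σy) = 8·(-641) − (66)(-44) = -2224
Denominator: √[(nΣx²−(Σx)²)(nΣy²−(Σy)²)]
  nΣx²−(Σx)² = 8·698 − 4356 = 1228;  nΣy²−(Σy)² = 8·3106 − 1936 = 22912
  √(1228·22912) = √28135936 = 5304.3318
r = -2224 / 5304.3318 = -0.4193
t = r·√(n−2)/√(1−r²) = -0.4193·√6 / √(1−0.175812) = -1.027071 / 0.907848 = -1.131

-1.131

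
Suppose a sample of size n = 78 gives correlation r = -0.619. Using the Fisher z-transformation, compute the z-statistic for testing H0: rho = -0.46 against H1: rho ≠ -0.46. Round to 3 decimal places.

-1.958

Fisher z: atanh(-0.619) = -0.723382, atanh(-0.46) = -0.497311
z = (z_r − z_0)·√(n−3) = (-0.723382 − (-0.497311))·√75 = -0.226071 · 8.660254 = -1.958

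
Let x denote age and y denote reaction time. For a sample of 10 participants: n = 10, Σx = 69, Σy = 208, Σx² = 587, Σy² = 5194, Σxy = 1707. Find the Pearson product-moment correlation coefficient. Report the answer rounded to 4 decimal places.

0.8762

Numerator: nΣxy − (Σx)(Σy) = 10·1707 − (69)(208) = 2718
Denominator: √[(nΣx²−(Σx)²)(nΣy²−(Σy)²)]
  nΣx²−(Σx)² = 10·587 − 4761 = 1109;  nΣy²−(Σy)² = 10·5194 − 43264 = 8676
  √(1109·8676) = √9621684 = 3101.8839
r = 2718 / 3101.8839 = 0.8762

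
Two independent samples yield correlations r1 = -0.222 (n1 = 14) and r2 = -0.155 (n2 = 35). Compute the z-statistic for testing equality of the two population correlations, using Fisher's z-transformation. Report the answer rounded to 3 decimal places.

z1 = atanh(-0.222) = -0.225759,  z2 = atanh(-0.155) = -0.156259
SE = √(1/(n1−3) + 1/(n2−3)) = √(1/11 + 1/32) = √(0.0909091 + 0.0312500) = √0.1221591 = 0.349513
z = (z1 − z2)/SE = (-0.225759 − (-0.156259)) / 0.349513 = -0.069500 / 0.349513 = -0.199

-0.199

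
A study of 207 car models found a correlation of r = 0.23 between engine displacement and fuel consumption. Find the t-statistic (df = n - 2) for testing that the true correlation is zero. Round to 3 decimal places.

3.384

1 − r² = 1 − 0.0529 = 0.9471;  √(1−r²) = 0.973191
√(n−2) = √205 = 14.317821
t = r·√(n−2)/√(1−r²) = 0.23 · 14.317821 / 0.973191 = 3.384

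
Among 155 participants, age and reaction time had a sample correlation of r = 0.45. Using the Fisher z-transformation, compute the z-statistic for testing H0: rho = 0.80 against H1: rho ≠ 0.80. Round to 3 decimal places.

-7.569

z_r = atanh(0.45) = 0.484700,  z_0 = atanh(0.80) = 1.098612
SE = 1/√(n−3) = 1/√152 = 0.081111
z = (z_r − z_0)/SE = (0.484700 − 1.098612) / 0.081111 = -0.613912 / 0.081111 = -7.569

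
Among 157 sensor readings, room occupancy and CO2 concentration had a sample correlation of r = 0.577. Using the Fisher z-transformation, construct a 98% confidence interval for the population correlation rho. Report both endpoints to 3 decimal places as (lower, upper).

(0.439, 0.689)

z_r = atanh(0.577) = 0.657954;  SE = 1/√(n−3) = 1/√154 = 0.080582
z-limits: 0.657954 ± 2.326·0.080582 = 0.657954 ± 0.187434 = [0.470520, 0.845388]
ρ-limits: (tanh 0.470520, tanh 0.845388) = (0.439, 0.689)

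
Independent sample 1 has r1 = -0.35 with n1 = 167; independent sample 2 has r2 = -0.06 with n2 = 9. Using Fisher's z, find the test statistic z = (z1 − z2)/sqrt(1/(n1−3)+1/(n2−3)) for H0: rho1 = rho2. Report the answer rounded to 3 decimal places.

-0.735

Fisher z-transforms: z1 = atanh(-0.35) = -0.365444, z2 = atanh(-0.06) = -0.060072; difference d = -0.305372
Var(d) = 1/164 + 1/6 = 0.0060976 + 0.1666667 = 0.1727643
z = d/√Var(d) = -0.305372 / √0.1727643 = -0.305372 / 0.415649 = -0.735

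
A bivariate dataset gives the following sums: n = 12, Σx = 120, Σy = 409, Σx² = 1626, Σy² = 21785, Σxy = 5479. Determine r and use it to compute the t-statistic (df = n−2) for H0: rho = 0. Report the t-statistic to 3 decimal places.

Numerator: nΣxy − (Σx)(Σy) = 12·5479 − (120)(409) = 16668
Denominator: √[(nΣx²−(Σx)²)(nΣy²−(Σy)²)]
  nΣx²−(Σx)² = 12·1626 − 14400 = 5112;  nΣy²−(Σy)² = 12·21785 − 167281 = 94139
  √(5112·94139) = √481238568 = 21937.1504
r = 16668 / 21937.1504 = 0.7598
t = r·√(n−2)/√(1−r²) = 0.7598·√10 / √(1−0.577296) = 2.402699 / 0.650157 = 3.696

3.696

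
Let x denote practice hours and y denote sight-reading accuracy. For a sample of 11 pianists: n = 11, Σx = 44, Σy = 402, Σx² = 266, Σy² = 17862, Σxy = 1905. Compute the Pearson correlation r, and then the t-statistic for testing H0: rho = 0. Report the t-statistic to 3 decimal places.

2.007

Numerator: nΣxy − (Σx)(Σy) = 11·1905 − (44)(402) = 3267
Denominator: √[(nΣx²−(Σx)²)(nΣy²−(Σy)²)]
  nΣx²−(Σx)² = 11·266 − 1936 = 990;  nΣy²−(Σy)² = 11·17862 − 161604 = 34878
  √(990·34878) = √34529220 = 5876.1569
r = 3267 / 5876.1569 = 0.5560
t = r·√(n−2)/√(1−r²) = 0.5560·√9 / √(1−0.309136) = 1.668000 / 0.831182 = 2.007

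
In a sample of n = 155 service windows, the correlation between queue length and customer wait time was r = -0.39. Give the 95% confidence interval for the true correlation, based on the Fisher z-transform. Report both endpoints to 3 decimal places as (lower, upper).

Fisher z: z_r = atanh(r) = ½·ln((1+(-0.39))/(1−(-0.39))) = -0.411800
SE(z) = 1/√(n−3) = 1/√152 = 0.081111
95% ⇒ z* = 1.960; margin = 1.960·0.081111 = 0.158978
CI on z-scale: (-0.570778, -0.252822)
Back-transform: tanh(-0.570778) = -0.515930, tanh(-0.252822) = -0.247570

(-0.516, -0.248)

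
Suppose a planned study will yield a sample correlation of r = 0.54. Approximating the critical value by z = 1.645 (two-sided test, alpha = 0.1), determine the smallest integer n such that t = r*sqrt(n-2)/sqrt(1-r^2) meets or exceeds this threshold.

Need r·√(n−2)/√(1−r²) ≥ 1.645
√(n−2) ≥ 1.645·√(1−0.2916) / 0.54 = 1.645·0.841665 / 0.54 = 2.5640
n−2 ≥ 6.5741  ⇒  n ≥ 8.5741
Smallest integer n = 9

9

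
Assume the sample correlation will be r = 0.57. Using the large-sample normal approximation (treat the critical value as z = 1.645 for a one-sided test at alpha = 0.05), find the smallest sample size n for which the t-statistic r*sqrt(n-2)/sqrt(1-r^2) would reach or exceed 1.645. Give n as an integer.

8

Need r·√(n−2)/√(1−r²) ≥ 1.645
√(n−2) ≥ 1.645·√(1−0.3249) / 0.57 = 1.645·0.821645 / 0.57 = 2.3712
n−2 ≥ 5.6226  ⇒  n ≥ 7.6226
Smallest integer n = 8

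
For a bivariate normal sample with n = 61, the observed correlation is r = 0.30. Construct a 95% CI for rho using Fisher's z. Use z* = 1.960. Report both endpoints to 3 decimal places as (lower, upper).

Fisher z: z_r = atanh(r) = ½·ln((1+0.30)/(1−0.30)) = 0.309520
SE(z) = 1/√(n−3) = 1/√58 = 0.131306
95% ⇒ z* = 1.960; margin = 1.960·0.131306 = 0.257360
CI on z-scale: (0.052160, 0.566880)
Back-transform: tanh(0.052160) = 0.052113, tanh(0.566880) = 0.513064

(0.052, 0.513)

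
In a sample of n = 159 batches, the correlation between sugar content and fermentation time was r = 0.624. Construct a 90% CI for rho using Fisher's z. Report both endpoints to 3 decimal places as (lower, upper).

z_r = atanh(0.624) = 0.731529;  SE = 1/√(n−3) = 1/√156 = 0.080064
z-limits: 0.731529 ± 1.645·0.080064 = 0.731529 ± 0.131705 = [0.599824, 0.863234]
ρ-limits: (tanh 0.599824, tanh 0.863234) = (0.537, 0.698)

(0.537, 0.698)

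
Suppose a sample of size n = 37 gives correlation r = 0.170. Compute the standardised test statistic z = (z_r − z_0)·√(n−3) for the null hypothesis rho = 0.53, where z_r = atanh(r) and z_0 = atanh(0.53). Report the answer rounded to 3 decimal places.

z_r = atanh(0.170) = 0.171667,  z_0 = atanh(0.53) = 0.590145
SE = 1/√(n−3) = 1/√34 = 0.171499
z = (z_r − z_0)/SE = (0.171667 − 0.590145) / 0.171499 = -0.418478 / 0.171499 = -2.440

-2.440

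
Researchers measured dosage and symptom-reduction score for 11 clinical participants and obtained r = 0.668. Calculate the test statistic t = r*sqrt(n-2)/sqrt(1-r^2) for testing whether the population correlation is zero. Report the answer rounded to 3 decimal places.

2.693

t = r·√(n−2) / √(1−r²) with r = 0.668, n = 11
  = 0.668·√9 / √(1 − 0.446224)
  = 0.668·3.000000 / 0.744161
  = 2.004000 / 0.744161 = 2.693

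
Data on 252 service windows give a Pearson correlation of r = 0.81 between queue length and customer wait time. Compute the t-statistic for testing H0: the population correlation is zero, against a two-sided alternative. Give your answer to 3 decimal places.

1 − r² = 1 − 0.6561 = 0.3439;  √(1−r²) = 0.586430
√(n−2) = √250 = 15.811388
t = r·√(n−2)/√(1−r²) = 0.81 · 15.811388 / 0.586430 = 21.839

21.839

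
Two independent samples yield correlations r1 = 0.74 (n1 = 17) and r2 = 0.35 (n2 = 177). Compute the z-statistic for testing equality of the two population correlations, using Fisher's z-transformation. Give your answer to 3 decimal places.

Fisher z-transforms: z1 = atanh(0.74) = 0.950479, z2 = atanh(0.35) = 0.365444; difference d = 0.585035
Var(d) = 1/14 + 1/174 = 0.0714286 + 0.0057471 = 0.0771757
z = d/√Var(d) = 0.585035 / √0.0771757 = 0.585035 / 0.277805 = 2.106

2.106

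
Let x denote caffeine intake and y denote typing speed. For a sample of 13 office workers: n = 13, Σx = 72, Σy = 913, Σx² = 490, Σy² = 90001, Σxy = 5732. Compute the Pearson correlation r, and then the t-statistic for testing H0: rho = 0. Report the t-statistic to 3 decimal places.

1.623

S_xy = nΣxy − ΣxΣy = 13·5732 − 72·913 = 74516 − 65736 = 8780
S_xx = nΣx² − (Σx)² = 13·490 − 72² = 6370 − 5184 = 1186
S_yy = nΣy² − (Σy)² = 13·90001 − 913² = 1170013 − 833569 = 336444
r = S_xy / √(S_xx·S_yy) = 8780 / √(1186·336444) = 8780 / √399022584 = 8780 / 19975.5497 = 0.4395
t = r·√(n−2)/√(1−r²) = 0.4395·√11 / √(1−0.193160) = 1.457657 / 0.898243 = 1.623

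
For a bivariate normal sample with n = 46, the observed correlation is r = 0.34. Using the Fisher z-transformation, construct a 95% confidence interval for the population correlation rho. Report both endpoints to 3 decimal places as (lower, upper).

(0.055, 0.574)

Fisher z: z_r = atanh(r) = ½·ln((1+0.34)/(1−0.34)) = 0.354093
SE(z) = 1/√(n−3) = 1/√43 = 0.152499
95% ⇒ z* = 1.960; margin = 1.960·0.152499 = 0.298898
CI on z-scale: (0.055195, 0.652991)
Back-transform: tanh(0.055195) = 0.055139, tanh(0.652991) = 0.573680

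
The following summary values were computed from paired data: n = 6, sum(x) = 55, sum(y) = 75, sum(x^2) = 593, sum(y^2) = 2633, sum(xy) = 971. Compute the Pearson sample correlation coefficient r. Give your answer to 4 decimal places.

0.7305

Numerator: nΣxy − (Σx)(Σy) = 6·971 − (55)(75) = 1701
Denominator: √[(nΣx²−(Σx)²)(nΣy²−(Σy)²)]
  nΣx²−(Σx)² = 6·593 − 3025 = 533;  nΣy²−(Σy)² = 6·2633 − 5625 = 10173
  √(533·10173) = √5422209 = 2328.5637
r = 1701 / 2328.5637 = 0.7305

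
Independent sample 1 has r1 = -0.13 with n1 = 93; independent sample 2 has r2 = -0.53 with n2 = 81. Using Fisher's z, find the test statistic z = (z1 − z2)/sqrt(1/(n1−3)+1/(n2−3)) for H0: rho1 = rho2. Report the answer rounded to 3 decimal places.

Fisher z-transforms: z1 = atanh(-0.13) = -0.130740, z2 = atanh(-0.53) = -0.590145; difference d = 0.459405
Var(d) = 1/90 + 1/78 = 0.0111111 + 0.0128205 = 0.0239316
z = d/√Var(d) = 0.459405 / √0.0239316 = 0.459405 / 0.154698 = 2.970

2.970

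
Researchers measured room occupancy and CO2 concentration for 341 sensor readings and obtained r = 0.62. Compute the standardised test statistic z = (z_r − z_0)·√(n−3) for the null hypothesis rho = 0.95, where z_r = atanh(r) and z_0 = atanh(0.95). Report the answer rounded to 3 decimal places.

z_r = atanh(0.62) = 0.725005,  z_0 = atanh(0.95) = 1.831781
SE = 1/√(n−3) = 1/√338 = 0.054393
z = (z_r − z_0)/SE = (0.725005 − 1.831781) / 0.054393 = -1.106776 / 0.054393 = -20.348

-20.348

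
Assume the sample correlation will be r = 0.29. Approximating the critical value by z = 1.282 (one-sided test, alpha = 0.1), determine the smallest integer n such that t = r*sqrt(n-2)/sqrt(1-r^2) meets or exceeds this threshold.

Need r·√(n−2)/√(1−r²) ≥ 1.282
√(n−2) ≥ 1.282·√(1−0.0841) / 0.29 = 1.282·0.957027 / 0.29 = 4.2307
n−2 ≥ 17.8988  ⇒  n ≥ 19.8988
Smallest integer n = 20

20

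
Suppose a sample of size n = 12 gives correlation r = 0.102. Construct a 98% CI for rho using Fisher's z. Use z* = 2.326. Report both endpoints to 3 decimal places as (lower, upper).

(-0.587, 0.705)

z_r = atanh(0.102) = 0.102356;  SE = 1/√(n−3) = 1/√9 = 0.333333
z-limits: 0.102356 ± 2.326·0.333333 = 0.102356 ± 0.775333 = [-0.672977, 0.877689]
ρ-limits: (tanh -0.672977, tanh 0.877689) = (-0.587, 0.705)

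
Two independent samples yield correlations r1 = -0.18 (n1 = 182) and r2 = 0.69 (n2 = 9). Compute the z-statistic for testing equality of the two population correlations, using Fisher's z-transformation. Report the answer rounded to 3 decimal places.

-2.482

Fisher z-transforms: z1 = atanh(-0.18) = -0.181983, z2 = atanh(0.69) = 0.847956; difference d = -1.029939
Var(d) = 1/179 + 1/6 = 0.0055866 + 0.1666667 = 0.1722533
z = d/√Var(d) = -1.029939 / √0.1722533 = -1.029939 / 0.415034 = -2.482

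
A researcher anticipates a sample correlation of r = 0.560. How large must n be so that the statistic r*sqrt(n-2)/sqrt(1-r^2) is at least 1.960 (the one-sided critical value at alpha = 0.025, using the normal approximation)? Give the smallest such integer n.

11

r√(n−2)/√(1−r²) ≥ 1.960  ⇔  n−2 ≥ (1.960)²·(1−r²)/r²
(1−r²)/r² = (1−0.313600)/0.313600 = 2.1888
n ≥ 2 + 3.8416·2.1888 = 2 + 8.4085 = 10.4085
⌈10.4085⌉ = 11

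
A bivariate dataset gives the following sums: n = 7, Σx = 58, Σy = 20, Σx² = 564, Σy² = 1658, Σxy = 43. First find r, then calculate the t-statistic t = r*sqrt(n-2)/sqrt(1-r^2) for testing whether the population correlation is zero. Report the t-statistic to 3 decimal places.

Numerator: nΣxy − (Σx)(Σy) = 7·43 − (58)(20) = -859
Denominator: √[(nΣx²−(Σx)²)(nΣy²−(Σy)²)]
  nΣx²−(Σx)² = 7·564 − 3364 = 584;  nΣy²−(Σy)² = 7·1658 − 400 = 11206
  √(584·11206) = √6544304 = 2558.1837
r = -859 / 2558.1837 = -0.3358
t = r·√(n−2)/√(1−r²) = -0.3358·√5 / √(1−0.112762) = -0.750872 / 0.941933 = -0.797

-0.797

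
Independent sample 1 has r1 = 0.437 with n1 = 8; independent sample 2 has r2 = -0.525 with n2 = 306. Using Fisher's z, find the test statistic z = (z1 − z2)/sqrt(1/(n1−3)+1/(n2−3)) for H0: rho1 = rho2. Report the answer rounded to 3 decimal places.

Fisher z-transforms: z1 = atanh(0.437) = 0.468517, z2 = atanh(-0.525) = -0.583217; difference d = 1.051734
Var(d) = 1/5 + 1/303 = 0.2000000 + 0.0033003 = 0.2033003
z = d/√Var(d) = 1.051734 / √0.2033003 = 1.051734 / 0.450888 = 2.333

2.333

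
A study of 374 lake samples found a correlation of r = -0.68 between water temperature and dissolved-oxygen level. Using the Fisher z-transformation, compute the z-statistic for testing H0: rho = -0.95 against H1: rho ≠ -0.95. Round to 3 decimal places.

19.313

z_r = atanh(-0.68) = -0.829114,  z_0 = atanh(-0.95) = -1.831781
SE = 1/√(n−3) = 1/√371 = 0.051917
z = (z_r − z_0)/SE = (-0.829114 − (-1.831781)) / 0.051917 = 1.002667 / 0.051917 = 19.313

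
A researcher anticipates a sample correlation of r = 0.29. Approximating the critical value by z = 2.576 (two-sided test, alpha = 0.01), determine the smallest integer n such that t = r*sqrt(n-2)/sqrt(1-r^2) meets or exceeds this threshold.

75

Need r·√(n−2)/√(1−r²) ≥ 2.576
√(n−2) ≥ 2.576·√(1−0.0841) / 0.29 = 2.576·0.957027 / 0.29 = 8.5010
n−2 ≥ 72.2670  ⇒  n ≥ 74.2670
Smallest integer n = 75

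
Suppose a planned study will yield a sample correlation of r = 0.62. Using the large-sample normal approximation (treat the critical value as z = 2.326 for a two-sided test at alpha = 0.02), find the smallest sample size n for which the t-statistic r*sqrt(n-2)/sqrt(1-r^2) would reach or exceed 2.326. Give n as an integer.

r√(n−2)/√(1−r²) ≥ 2.326  ⇔  n−2 ≥ (2.326)²·(1−r²)/r²
(1−r²)/r² = (1−0.3844)/0.3844 = 1.6015
n ≥ 2 + 5.410276·1.6015 = 2 + 8.6646 = 10.6646
⌈10.6646⌉ = 11

11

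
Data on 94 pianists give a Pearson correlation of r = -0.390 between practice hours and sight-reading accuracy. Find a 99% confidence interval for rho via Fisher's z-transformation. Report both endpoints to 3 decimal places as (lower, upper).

Fisher z: z_r = atanh(r) = ½·ln((1+(-0.390))/(1−(-0.390))) = -0.411800
SE(z) = 1/√(n−3) = 1/√91 = 0.104828
99% ⇒ z* = 2.576; margin = 2.576·0.104828 = 0.270037
CI on z-scale: (-0.681837, -0.141763)
Back-transform: tanh(-0.681837) = -0.592712, tanh(-0.141763) = -0.140821

(-0.593, -0.141)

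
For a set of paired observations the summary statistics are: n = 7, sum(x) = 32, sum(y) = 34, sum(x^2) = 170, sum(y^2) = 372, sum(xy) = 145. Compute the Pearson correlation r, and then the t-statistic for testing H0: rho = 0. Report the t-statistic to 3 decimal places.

S_xy = nΣxy − ΣxΣy = 7·145 − 32·34 = 1015 − 1088 = -73
S_xx = nΣx² − (Σx)² = 7·170 − 32² = 1190 − 1024 = 166
S_yy = nΣy² − (Σy)² = 7·372 − 34² = 2604 − 1156 = 1448
r = S_xy / √(S_xx·S_yy) = -73 / √(166·1448) = -73 / √240368 = -73 / 490.2734 = -0.1489
t = r·√(n−2)/√(1−r²) = -0.1489·√5 / √(1−0.022171) = -0.332951 / 0.988852 = -0.337

-0.337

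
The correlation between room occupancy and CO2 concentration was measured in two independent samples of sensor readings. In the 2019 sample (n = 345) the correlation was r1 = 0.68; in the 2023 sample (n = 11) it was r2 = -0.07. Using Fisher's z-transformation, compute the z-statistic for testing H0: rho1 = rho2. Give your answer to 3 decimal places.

z1 = atanh(0.68) = 0.829114,  z2 = atanh(-0.07) = -0.070115
SE = √(1/(n1−3) + 1/(n2−3)) = √(1/342 + 1/8) = √(0.0029240 + 0.1250000) = √0.1279240 = 0.357665
z = (z1 − z2)/SE = (0.829114 − (-0.070115)) / 0.357665 = 0.899229 / 0.357665 = 2.514

2.514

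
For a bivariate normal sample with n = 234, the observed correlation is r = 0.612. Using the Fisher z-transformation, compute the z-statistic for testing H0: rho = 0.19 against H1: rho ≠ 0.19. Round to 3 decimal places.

7.900

z_r = atanh(0.612) = 0.712113,  z_0 = atanh(0.19) = 0.192337
SE = 1/√(n−3) = 1/√231 = 0.065795
z = (z_r − z_0)/SE = (0.712113 − 0.192337) / 0.065795 = 0.519776 / 0.065795 = 7.900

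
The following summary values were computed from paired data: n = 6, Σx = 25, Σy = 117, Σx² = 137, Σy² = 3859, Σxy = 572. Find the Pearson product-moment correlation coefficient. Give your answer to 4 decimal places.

0.3713

S_xy = nΣxy − ΣxΣy = 6·572 − 25·117 = 3432 − 2925 = 507
S_xx = nΣx² − (Σx)² = 6·137 − 25² = 822 − 625 = 197
S_yy = nΣy² − (Σy)² = 6·3859 − 117² = 23154 − 13689 = 9465
r = S_xy / √(S_xx·S_yy) = 507 / √(197·9465) = 507 / √1864605 = 507 / 1365.5054 = 0.3713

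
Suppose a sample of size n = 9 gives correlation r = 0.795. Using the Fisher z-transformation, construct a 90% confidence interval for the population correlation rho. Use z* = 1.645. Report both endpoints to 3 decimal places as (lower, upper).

Fisher z: z_r = atanh(r) = ½·ln((1+0.795)/(1−0.795)) = 1.084875
SE(z) = 1/√(n−3) = 1/√6 = 0.408248
90% ⇒ z* = 1.645; margin = 1.645·0.408248 = 0.671568
CI on z-scale: (0.413307, 1.756443)
Back-transform: tanh(0.413307) = 0.391277, tanh(1.756443) = 0.942104

(0.391, 0.942)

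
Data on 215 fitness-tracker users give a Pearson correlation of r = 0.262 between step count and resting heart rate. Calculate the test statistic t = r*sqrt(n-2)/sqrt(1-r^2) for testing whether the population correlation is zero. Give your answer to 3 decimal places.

t = r·√(n−2) / √(1−r²) with r = 0.262, n = 215
  = 0.262·√213 / √(1 − 0.068644)
  = 0.262·14.594520 / 0.965068
  = 3.823764 / 0.965068 = 3.962

3.962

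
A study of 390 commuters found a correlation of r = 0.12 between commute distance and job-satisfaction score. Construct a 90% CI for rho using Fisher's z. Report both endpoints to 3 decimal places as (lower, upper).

(0.037, 0.201)

z_r = atanh(0.12) = 0.120581;  SE = 1/√(n−3) = 1/√387 = 0.050833
z-limits: 0.120581 ± 1.645·0.050833 = 0.120581 ± 0.083620 = [0.036961, 0.204201]
ρ-limits: (tanh 0.036961, tanh 0.204201) = (0.037, 0.201)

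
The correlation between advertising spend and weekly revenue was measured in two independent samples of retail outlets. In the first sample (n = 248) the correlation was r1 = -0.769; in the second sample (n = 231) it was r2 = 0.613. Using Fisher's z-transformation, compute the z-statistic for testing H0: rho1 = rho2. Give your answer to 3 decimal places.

-18.818

z1 = atanh(-0.769) = -1.017876,  z2 = atanh(0.613) = 0.713713
SE = √(1/(n1−3) + 1/(n2−3)) = √(1/245 + 1/228) = √(0.0040816 + 0.0043860) = √0.0084676 = 0.092020
z = (z1 − z2)/SE = (-1.017876 − 0.713713) / 0.092020 = -1.731589 / 0.092020 = -18.818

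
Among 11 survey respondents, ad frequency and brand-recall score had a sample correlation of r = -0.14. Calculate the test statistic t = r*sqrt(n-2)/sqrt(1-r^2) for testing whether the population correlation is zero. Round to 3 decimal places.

t = r·√(n−2) / √(1−r²) with r = -0.14, n = 11
  = -0.14·√9 / √(1 − 0.0196)
  = -0.14·3.000000 / 0.990152
  = -0.420000 / 0.990152 = -0.424

-0.424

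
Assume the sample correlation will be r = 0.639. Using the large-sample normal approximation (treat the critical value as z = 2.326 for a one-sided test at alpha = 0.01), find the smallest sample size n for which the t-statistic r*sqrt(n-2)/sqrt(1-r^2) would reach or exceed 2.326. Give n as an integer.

r√(n−2)/√(1−r²) ≥ 2.326  ⇔  n−2 ≥ (2.326)²·(1−r²)/r²
(1−r²)/r² = (1−0.408321)/0.408321 = 1.4491
n ≥ 2 + 5.410276·1.4491 = 2 + 7.8400 = 9.8400
⌈9.8400⌉ = 10

10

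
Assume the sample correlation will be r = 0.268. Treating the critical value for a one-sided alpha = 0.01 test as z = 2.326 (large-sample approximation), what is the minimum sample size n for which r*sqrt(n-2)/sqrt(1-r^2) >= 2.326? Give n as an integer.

Need r·√(n−2)/√(1−r²) ≥ 2.326
√(n−2) ≥ 2.326·√(1−0.071824) / 0.268 = 2.326·0.963419 / 0.268 = 8.3616
n−2 ≥ 69.9164  ⇒  n ≥ 71.9164
Smallest integer n = 72

72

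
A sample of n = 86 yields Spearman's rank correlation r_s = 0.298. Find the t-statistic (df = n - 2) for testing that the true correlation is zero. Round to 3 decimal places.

1 − r_s² = 1 − 0.088804 = 0.911196;  √(1−r_s²) = 0.954566
√(n−2) = √84 = 9.165151
t = r_s·√(n−2)/√(1−r_s²) = 0.298 · 9.165151 / 0.954566 = 2.861

2.861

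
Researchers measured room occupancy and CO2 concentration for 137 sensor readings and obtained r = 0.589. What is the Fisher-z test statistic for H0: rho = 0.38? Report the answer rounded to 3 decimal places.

z_r = atanh(0.589) = 0.676133,  z_0 = atanh(0.38) = 0.400060
SE = 1/√(n−3) = 1/√134 = 0.086387
z = (z_r − z_0)/SE = (0.676133 − 0.400060) / 0.086387 = 0.276073 / 0.086387 = 3.196

3.196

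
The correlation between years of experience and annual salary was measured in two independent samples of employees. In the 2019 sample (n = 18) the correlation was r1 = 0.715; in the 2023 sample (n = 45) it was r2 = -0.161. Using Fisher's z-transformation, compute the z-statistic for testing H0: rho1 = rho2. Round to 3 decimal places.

z1 = atanh(0.715) = 0.897340,  z2 = atanh(-0.161) = -0.162413
SE = √(1/(n1−3) + 1/(n2−3)) = √(1/15 + 1/42) = √(0.0666667 + 0.0238095) = √0.0904762 = 0.300793
z = (z1 − z2)/SE = (0.897340 − (-0.162413)) / 0.300793 = 1.059753 / 0.300793 = 3.523

3.523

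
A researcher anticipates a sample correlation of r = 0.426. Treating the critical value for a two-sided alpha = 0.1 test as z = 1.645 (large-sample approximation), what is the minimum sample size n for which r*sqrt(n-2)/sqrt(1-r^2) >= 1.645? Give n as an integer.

r√(n−2)/√(1−r²) ≥ 1.645  ⇔  n−2 ≥ (1.645)²·(1−r²)/r²
(1−r²)/r² = (1−0.181476)/0.181476 = 4.5104
n ≥ 2 + 2.706025·4.5104 = 2 + 12.2053 = 14.2053
⌈14.2053⌉ = 15

15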